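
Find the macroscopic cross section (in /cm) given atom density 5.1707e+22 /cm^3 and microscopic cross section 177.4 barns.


Sigma = N * sigma_barns * 1e-24
Sigma = 5.1707e+22 * 177.4 * 1e-24
Sigma = 9.1728 /cm

9.1728


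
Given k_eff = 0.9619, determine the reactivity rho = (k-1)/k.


rho = (k_eff - 1) / k_eff
rho = (0.9619 - 1) / 0.9619
rho = -0.039609

-0.039609


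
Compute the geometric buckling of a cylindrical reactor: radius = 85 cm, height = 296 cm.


B^2 = (2.405/R)^2 + (pi/H)^2
B^2 = (2.405/85)^2 + (pi/296)^2
B^2 = 9.1320e-04 /cm^2

9.1320e-04


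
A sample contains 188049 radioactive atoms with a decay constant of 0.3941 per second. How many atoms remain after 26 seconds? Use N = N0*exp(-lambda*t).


N = N0 * exp(-lambda * t)
N = 188049 * exp(-0.3941 * 26)
N = 6.6716

6.6716


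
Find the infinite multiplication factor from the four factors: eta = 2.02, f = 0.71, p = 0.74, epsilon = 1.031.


k_inf = eta * f * p * epsilon
k_inf = 2.02 * 0.71 * 0.74 * 1.031
k_inf = 1.0942

1.0942


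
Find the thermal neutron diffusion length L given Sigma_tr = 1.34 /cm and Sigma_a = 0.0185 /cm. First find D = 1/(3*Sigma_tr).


D = 1 / (3 * Sigma_tr) = 1 / (3 * 1.34) = 0.2487562 cm
L = sqrt(D / Sigma_a)
L = sqrt(0.2487562 / 0.0185)
L = 3.6669 cm

3.6669


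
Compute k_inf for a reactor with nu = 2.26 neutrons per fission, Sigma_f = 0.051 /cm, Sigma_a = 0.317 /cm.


k_inf = nu * Sigma_f / Sigma_a
k_inf = 2.26 * 0.051 / 0.317
k_inf = 0.36360

0.36360


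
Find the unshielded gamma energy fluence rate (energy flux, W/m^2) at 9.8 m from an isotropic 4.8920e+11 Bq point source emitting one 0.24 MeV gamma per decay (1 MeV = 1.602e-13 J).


psi = A * E * 1.602e-13 / (4*pi*r^2)
psi = 4.8920e+11 * 0.24 * 1.602e-13 / (4*pi*9.8^2)
psi = 1.5585e-05 W/m^2

1.5585e-05


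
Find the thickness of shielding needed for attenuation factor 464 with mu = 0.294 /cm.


x = ln(factor) / mu
x = ln(464) / 0.294
x = 20.884 cm

20.884


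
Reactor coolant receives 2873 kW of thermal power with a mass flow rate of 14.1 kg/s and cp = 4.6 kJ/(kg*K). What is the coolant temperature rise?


dT = Q / (m_dot * cp)
dT = 2873 / (14.1 * 4.6)
dT = 44.295 C

44.295


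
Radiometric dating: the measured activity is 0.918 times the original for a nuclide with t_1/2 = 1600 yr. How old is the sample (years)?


lambda = ln(2) / t_half = ln(2) / 1600 = 4.332170e-04 /yr
t = -ln(A/A0) / lambda
t = -ln(0.918) / 4.332170e-04
t = 197.49 yr

197.49


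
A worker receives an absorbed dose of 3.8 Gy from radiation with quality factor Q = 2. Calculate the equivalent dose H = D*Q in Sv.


H = D * Q
H = 3.8 * 2
H = 7.6000 Sv

7.6000


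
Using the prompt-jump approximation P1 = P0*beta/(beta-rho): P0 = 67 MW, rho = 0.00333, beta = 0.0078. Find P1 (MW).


P1/P0 = beta / (beta - rho)
P1/P0 = 0.0078 / (0.0078 - 0.00333) = 1.744966
P1 = 67 * 1.744966 = 116.91 MW

116.91


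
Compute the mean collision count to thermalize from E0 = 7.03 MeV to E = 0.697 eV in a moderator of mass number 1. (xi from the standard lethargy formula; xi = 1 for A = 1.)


xi = 1 + (A-1)^2/(2A)*ln((A-1)/(A+1)) = 1 (for A = 1)
n = ln(E0/E) / xi
n = ln(7.03e6 / 0.697) / 1
n = ln(1.008608e+07) / 1 = 16.127

16.127


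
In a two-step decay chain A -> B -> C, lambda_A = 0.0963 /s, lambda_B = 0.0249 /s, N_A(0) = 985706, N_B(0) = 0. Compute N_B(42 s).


N_B(t) = lambda_A * N_A0 / (lambda_B - lambda_A) * [exp(-lambda_A*t) - exp(-lambda_B*t)]
exp(-0.0963*42) = 0.01751671; exp(-0.0249*42) = 0.3514106
N_B = 0.0963 * 985706 / (0.0249 - 0.0963) * (0.01751671 - 0.3514106)
N_B = 443899

443899


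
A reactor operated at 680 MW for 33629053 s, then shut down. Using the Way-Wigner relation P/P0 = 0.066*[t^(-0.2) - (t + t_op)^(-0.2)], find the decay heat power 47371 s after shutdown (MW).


P/P0 = 0.066 * [t^(-0.2) - (t + t_op)^(-0.2)]
P/P0 = 0.066 * [47371^(-0.2) - (47371 + 33629053)^(-0.2)]
P/P0 = 0.066 * [0.1161174 - 0.03122733] = 0.005602745
P = 680 * 0.005602745 = 3.8099 MW

3.8099


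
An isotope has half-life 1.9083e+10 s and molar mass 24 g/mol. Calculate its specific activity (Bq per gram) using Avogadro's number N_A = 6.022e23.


lambda = ln(2) / t_half = ln(2) / 1.9083e+10 = 3.632276e-11 /s
SA = lambda * N_A / M
SA = 3.632276e-11 * 6.022e23 / 24
SA = 9.1140e+11 Bq/g

9.1140e+11


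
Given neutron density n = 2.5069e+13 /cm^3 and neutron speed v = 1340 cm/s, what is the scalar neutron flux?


phi = n * v
phi = 2.5069e+13 * 1340
phi = 3.3592e+16 /cm^2/s

3.3592e+16


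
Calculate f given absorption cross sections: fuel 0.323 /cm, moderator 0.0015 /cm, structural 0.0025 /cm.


f = Sigma_a_fuel / (Sigma_a_fuel + Sigma_a_mod + Sigma_a_other)
f = 0.323 / (0.323 + 0.0015 + 0.0025)
f = 0.98777

0.98777


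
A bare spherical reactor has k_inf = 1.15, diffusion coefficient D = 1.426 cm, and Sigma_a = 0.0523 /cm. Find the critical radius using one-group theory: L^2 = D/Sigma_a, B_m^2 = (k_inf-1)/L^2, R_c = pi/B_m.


L^2 = D / Sigma_a = 1.426 / 0.0523 = 27.26577 cm^2
B_m^2 = (k_inf - 1) / L^2 = (1.15 - 1) / 27.26577 = 0.005501403 /cm^2
For a bare sphere: B_g = pi/R, so R_c = pi / sqrt(B_m^2)
R_c = pi / sqrt(0.005501403) = 42.356 cm

42.356


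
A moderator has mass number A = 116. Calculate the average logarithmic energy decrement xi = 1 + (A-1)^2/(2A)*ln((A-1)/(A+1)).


xi = 1 + (A-1)^2/(2A) * ln((A-1)/(A+1))
xi = 1 + (116-1)^2/(2*116) * ln((116-1)/(116 +1))
xi = 0.017143

0.017143


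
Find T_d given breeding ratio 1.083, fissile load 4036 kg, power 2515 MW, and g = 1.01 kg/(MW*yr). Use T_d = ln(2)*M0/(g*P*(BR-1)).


Breeding gain G = BR - 1 = 1.083 - 1 = 0.083
Fissile production rate = g * P * G = 1.01 * 2515 * 0.083 = 210.83245 kg/yr
T_d = ln(2) * M0 / (g * P * G)
T_d = ln(2) * 4036 / 210.83245 = 13.269 yr

13.269


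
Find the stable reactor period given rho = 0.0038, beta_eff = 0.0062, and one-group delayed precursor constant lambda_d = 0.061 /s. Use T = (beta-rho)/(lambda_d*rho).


T = (beta - rho) / (lambda_d * rho)
T = (0.0062 - 0.0038) / (0.061 * 0.0038)
T = 10.354 s

10.354


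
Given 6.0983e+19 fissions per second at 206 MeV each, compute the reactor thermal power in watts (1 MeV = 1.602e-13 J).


P = fission_rate * E_MeV * 1.602e-13
P = 6.0983e+19 * 206 * 1.602e-13
P = 2.0125e+09 W

2.0125e+09


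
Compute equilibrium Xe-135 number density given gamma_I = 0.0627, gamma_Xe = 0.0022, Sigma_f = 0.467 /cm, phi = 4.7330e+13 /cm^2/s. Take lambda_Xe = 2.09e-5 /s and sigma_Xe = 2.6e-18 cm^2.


Xe_eq = (gamma_I + gamma_Xe) * Sigma_f * phi / (lambda_Xe + sigma_Xe * phi)
Numerator = (0.0627 + 0.0022) * 0.467 * 4.7330e+13 = 1.434492e+12
Denominator = 2.09e-5 + 2.6e-18 * 4.7330e+13 = 1.439580e-04
Xe_eq = 1.434492e+12 / 1.439580e-04 = 9.9647e+15 /cm^3

9.9647e+15


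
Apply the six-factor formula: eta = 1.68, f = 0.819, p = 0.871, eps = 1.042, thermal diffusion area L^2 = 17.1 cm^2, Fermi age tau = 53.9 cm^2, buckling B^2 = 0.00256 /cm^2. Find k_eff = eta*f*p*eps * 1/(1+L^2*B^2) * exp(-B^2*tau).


k_inf = eta*f*p*eps = 1.68*0.819*0.871*1.042 = 1.248760
P_TNL = 1/(1 + L^2*B^2) = 1/(1 + 17.1*0.00256) = 0.9580600
P_FNL = exp(-B^2*tau) = exp(-0.00256*53.9) = 0.8711126
k_eff = k_inf * P_TNL * P_FNL = 1.248760 * 0.9580600 * 0.8711126
k_eff = 1.0422

1.0422


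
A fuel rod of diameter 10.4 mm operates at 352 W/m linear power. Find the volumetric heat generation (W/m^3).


r = D / 2 / 1000 = 10.4 / 2 / 1000 = 0.0052 m
q''' = q' / (pi * r^2)
q''' = 352 / (pi * 0.0052^2)
q''' = 4.1437e+06 W/m^3

4.1437e+06


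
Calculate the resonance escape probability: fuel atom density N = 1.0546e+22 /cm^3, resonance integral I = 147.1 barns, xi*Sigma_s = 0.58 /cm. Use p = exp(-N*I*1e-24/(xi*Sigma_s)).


p = exp(-N * I * 1e-24 / (xi*Sigma_s))
p = exp(-1.0546e+22 * 147.1 * 1e-24 / 0.58)
p = 0.068929

0.068929


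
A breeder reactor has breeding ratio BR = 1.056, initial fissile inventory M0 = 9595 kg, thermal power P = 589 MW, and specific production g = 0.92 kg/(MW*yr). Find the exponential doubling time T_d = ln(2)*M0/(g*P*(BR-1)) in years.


Breeding gain G = BR - 1 = 1.056 - 1 = 0.056
Fissile production rate = g * P * G = 0.92 * 589 * 0.056 = 30.34528 kg/yr
T_d = ln(2) * M0 / (g * P * G)
T_d = ln(2) * 9595 / 30.34528 = 219.17 yr

219.17


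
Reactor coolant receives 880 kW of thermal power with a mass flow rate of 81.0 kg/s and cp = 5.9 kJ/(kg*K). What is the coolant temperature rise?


dT = Q / (m_dot * cp)
dT = 880 / (81.0 * 5.9)
dT = 1.8414 C

1.8414


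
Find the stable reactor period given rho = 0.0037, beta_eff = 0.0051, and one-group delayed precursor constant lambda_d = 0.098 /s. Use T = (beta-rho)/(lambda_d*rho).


T = (beta - rho) / (lambda_d * rho)
T = (0.0051 - 0.0037) / (0.098 * 0.0037)
T = 3.8610 s

3.8610


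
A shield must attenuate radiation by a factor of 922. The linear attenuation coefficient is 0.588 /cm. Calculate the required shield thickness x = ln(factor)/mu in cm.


x = ln(factor) / mu
x = ln(922) / 0.588
x = 11.610 cm

11.610


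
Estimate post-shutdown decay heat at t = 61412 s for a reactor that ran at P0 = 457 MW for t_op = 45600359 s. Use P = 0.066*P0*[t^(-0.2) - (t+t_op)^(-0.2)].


P/P0 = 0.066 * [t^(-0.2) - (t + t_op)^(-0.2)]
P/P0 = 0.066 * [61412^(-0.2) - (61412 + 45600359)^(-0.2)]
P/P0 = 0.066 * [0.1102426 - 0.02938255] = 0.005336763
P = 457 * 0.005336763 = 2.4389 MW

2.4389


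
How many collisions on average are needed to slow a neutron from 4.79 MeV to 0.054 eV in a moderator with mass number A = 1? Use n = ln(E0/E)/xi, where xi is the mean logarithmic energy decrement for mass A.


xi = 1 + (A-1)^2/(2A)*ln((A-1)/(A+1)) = 1 (for A = 1)
n = ln(E0/E) / xi
n = ln(4.79e6 / 0.054) / 1
n = ln(8.870370e+07) / 1 = 18.301

18.301


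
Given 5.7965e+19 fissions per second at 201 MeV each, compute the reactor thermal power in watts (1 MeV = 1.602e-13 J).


P = fission_rate * E_MeV * 1.602e-13
P = 5.7965e+19 * 201 * 1.602e-13
P = 1.8665e+09 W

1.8665e+09


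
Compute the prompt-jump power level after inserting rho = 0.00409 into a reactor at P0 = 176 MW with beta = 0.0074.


P1/P0 = beta / (beta - rho)
P1/P0 = 0.0074 / (0.0074 - 0.00409) = 2.235650
P1 = 176 * 2.235650 = 393.47 MW

393.47


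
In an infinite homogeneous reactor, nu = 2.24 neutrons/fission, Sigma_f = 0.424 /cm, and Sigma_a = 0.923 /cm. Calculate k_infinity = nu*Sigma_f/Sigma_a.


k_inf = nu * Sigma_f / Sigma_a
k_inf = 2.24 * 0.424 / 0.923
k_inf = 1.0290

1.0290


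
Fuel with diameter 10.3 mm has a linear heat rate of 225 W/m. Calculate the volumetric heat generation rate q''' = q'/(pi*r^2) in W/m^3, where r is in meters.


r = D / 2 / 1000 = 10.3 / 2 / 1000 = 0.00515 m
q''' = q' / (pi * r^2)
q''' = 225 / (pi * 0.00515^2)
q''' = 2.7003e+06 W/m^3

2.7003e+06


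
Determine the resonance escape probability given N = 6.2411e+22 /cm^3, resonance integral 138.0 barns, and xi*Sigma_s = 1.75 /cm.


p = exp(-N * I * 1e-24 / (xi*Sigma_s))
p = exp(-6.2411e+22 * 138.0 * 1e-24 / 1.75)
p = 0.0072878

0.0072878


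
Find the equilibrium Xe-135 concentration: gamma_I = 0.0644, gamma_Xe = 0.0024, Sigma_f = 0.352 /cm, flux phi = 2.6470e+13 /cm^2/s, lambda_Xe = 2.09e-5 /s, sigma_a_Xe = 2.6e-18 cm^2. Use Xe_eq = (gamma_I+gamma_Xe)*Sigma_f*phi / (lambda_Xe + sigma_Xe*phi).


Xe_eq = (gamma_I + gamma_Xe) * Sigma_f * phi / (lambda_Xe + sigma_Xe * phi)
Numerator = (0.0644 + 0.0024) * 0.352 * 2.6470e+13 = 6.224050e+11
Denominator = 2.09e-5 + 2.6e-18 * 2.6470e+13 = 8.972200e-05
Xe_eq = 6.224050e+11 / 8.972200e-05 = 6.9370e+15 /cm^3

6.9370e+15


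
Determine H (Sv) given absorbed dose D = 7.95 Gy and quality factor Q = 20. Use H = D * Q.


H = D * Q
H = 7.95 * 20
H = 159.00 Sv

159.00


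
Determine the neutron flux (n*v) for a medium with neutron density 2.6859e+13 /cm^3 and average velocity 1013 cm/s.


phi = n * v
phi = 2.6859e+13 * 1013
phi = 2.7208e+16 /cm^2/s

2.7208e+16


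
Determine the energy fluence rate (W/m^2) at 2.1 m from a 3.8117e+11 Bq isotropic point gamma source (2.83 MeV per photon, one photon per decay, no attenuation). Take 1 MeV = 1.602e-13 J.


psi = A * E * 1.602e-13 / (4*pi*r^2)
psi = 3.8117e+11 * 2.83 * 1.602e-13 / (4*pi*2.1^2)
psi = 0.0031183 W/m^2

0.0031183


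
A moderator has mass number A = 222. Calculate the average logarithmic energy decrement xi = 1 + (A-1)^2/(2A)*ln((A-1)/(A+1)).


xi = 1 + (A-1)^2/(2A) * ln((A-1)/(A+1))
xi = 1 + (222-1)^2/(2*222) * ln((222-1)/(222 +1))
xi = 0.0089820

0.0089820


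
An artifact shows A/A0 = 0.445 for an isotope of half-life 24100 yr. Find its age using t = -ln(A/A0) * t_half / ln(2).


lambda = ln(2) / t_half = ln(2) / 24100 = 2.876129e-05 /yr
t = -ln(A/A0) / lambda
t = -ln(0.445) / 2.876129e-05
t = 28152 yr

28152


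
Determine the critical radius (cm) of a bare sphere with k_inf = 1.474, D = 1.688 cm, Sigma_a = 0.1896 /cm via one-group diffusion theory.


L^2 = D / Sigma_a = 1.688 / 0.1896 = 8.902954 cm^2
B_m^2 = (k_inf - 1) / L^2 = (1.474 - 1) / 8.902954 = 0.05324076 /cm^2
For a bare sphere: B_g = pi/R, so R_c = pi / sqrt(B_m^2)
R_c = pi / sqrt(0.05324076) = 13.615 cm

13.615


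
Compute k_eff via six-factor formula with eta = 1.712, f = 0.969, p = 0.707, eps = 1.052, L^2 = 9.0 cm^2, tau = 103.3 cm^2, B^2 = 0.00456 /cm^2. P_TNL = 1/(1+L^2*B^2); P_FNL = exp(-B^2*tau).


k_inf = eta*f*p*eps = 1.712*0.969*0.707*1.052 = 1.233851
P_TNL = 1/(1 + L^2*B^2) = 1/(1 + 9.0*0.00456) = 0.9605779
P_FNL = exp(-B^2*tau) = exp(-0.00456*103.3) = 0.6243476
k_eff = k_inf * P_TNL * P_FNL = 1.233851 * 0.9605779 * 0.6243476
k_eff = 0.73998

0.73998


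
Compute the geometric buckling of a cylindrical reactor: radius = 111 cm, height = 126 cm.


B^2 = (2.405/R)^2 + (pi/H)^2
B^2 = (2.405/111)^2 + (pi/126)^2
B^2 = 0.0010911 /cm^2

0.0010911


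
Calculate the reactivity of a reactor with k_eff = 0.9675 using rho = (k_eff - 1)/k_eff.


rho = (k_eff - 1) / k_eff
rho = (0.9675 - 1) / 0.9675
rho = -0.033592

-0.033592


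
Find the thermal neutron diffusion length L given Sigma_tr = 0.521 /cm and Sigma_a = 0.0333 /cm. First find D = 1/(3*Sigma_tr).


D = 1 / (3 * Sigma_tr) = 1 / (3 * 0.521) = 0.6397953 cm
L = sqrt(D / Sigma_a)
L = sqrt(0.6397953 / 0.0333)
L = 4.3833 cm

4.3833


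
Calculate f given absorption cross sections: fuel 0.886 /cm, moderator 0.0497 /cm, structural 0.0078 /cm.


f = Sigma_a_fuel / (Sigma_a_fuel + Sigma_a_mod + Sigma_a_other)
f = 0.886 / (0.886 + 0.0497 + 0.0078)
f = 0.93906

0.93906


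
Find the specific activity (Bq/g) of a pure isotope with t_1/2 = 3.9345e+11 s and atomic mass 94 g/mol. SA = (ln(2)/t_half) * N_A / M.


lambda = ln(2) / t_half = ln(2) / 3.9345e+11 = 1.761716e-12 /s
SA = lambda * N_A / M
SA = 1.761716e-12 * 6.022e23 / 94
SA = 1.1286e+10 Bq/g

1.1286e+10


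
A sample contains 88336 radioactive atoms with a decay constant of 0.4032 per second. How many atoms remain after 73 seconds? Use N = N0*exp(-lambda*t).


N = N0 * exp(-lambda * t)
N = 88336 * exp(-0.4032 * 73)
N = 1.4564e-08

1.4564e-08


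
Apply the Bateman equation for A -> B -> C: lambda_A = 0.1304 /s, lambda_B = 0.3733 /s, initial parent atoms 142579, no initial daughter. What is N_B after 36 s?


N_B(t) = lambda_A * N_A0 / (lambda_B - lambda_A) * [exp(-lambda_A*t) - exp(-lambda_B*t)]
exp(-0.1304*36) = 0.009146354; exp(-0.3733*36) = 1.457482e-06
N_B = 0.1304 * 142579 / (0.3733 - 0.1304) * (0.009146354 - 1.457482e-06)
N_B = 699.98

699.98


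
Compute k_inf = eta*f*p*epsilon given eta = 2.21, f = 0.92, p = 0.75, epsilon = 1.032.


k_inf = eta * f * p * epsilon
k_inf = 2.21 * 0.92 * 0.75 * 1.032
k_inf = 1.5737

1.5737


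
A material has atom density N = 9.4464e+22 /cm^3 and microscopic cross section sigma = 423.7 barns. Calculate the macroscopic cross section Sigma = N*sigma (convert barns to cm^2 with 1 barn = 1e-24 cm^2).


Sigma = N * sigma_barns * 1e-24
Sigma = 9.4464e+22 * 423.7 * 1e-24
Sigma = 40.024 /cm

40.024


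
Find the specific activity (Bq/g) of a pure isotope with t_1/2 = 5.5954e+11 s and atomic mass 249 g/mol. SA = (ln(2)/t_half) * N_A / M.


lambda = ln(2) / t_half = ln(2) / 5.5954e+11 = 1.238780e-12 /s
SA = lambda * N_A / M
SA = 1.238780e-12 * 6.022e23 / 249
SA = 2.9960e+09 Bq/g

2.9960e+09


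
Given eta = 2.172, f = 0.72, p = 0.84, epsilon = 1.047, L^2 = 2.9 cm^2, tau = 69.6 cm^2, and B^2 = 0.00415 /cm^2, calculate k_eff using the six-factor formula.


k_inf = eta*f*p*eps = 2.172*0.72*0.84*1.047 = 1.375366
P_TNL = 1/(1 + L^2*B^2) = 1/(1 + 2.9*0.00415) = 0.9881081
P_FNL = exp(-B^2*tau) = exp(-0.00415*69.6) = 0.7491321
k_eff = k_inf * P_TNL * P_FNL = 1.375366 * 0.9881081 * 0.7491321
k_eff = 1.0181

1.0181


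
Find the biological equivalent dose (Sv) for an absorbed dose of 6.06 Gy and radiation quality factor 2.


H = D * Q
H = 6.06 * 2
H = 12.120 Sv

12.120


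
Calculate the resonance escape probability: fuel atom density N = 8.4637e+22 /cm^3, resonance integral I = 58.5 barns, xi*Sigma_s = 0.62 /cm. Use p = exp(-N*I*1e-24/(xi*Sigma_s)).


p = exp(-N * I * 1e-24 / (xi*Sigma_s))
p = exp(-8.4637e+22 * 58.5 * 1e-24 / 0.62)
p = 3.4022e-04

3.4022e-04


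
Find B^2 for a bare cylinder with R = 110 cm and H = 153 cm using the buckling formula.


B^2 = (2.405/R)^2 + (pi/H)^2
B^2 = (2.405/110)^2 + (pi/153)^2
B^2 = 8.9963e-04 /cm^2

8.9963e-04


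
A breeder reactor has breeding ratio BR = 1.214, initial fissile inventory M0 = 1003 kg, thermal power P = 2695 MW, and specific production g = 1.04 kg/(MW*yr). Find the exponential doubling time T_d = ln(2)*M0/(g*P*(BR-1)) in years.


Breeding gain G = BR - 1 = 1.214 - 1 = 0.214
Fissile production rate = g * P * G = 1.04 * 2695 * 0.214 = 599.7992 kg/yr
T_d = ln(2) * M0 / (g * P * G)
T_d = ln(2) * 1003 / 599.7992 = 1.1591 yr

1.1591


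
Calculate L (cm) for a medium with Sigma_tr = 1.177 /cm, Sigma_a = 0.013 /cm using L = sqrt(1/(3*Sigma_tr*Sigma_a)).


D = 1 / (3 * Sigma_tr) = 1 / (3 * 1.177) = 0.2832059 cm
L = sqrt(D / Sigma_a)
L = sqrt(0.2832059 / 0.013)
L = 4.6674 cm

4.6674


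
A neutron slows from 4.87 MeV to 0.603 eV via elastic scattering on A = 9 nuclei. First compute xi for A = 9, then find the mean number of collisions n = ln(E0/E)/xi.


xi = 1 + (A-1)^2/(2A)*ln((A-1)/(A+1)) = 0.2066007 (for A = 9)
n = ln(E0/E) / xi
n = ln(4.87e6 / 0.603) / 0.2066007
n = ln(8.076285e+06) / 0.2066007 = 76.982

76.982


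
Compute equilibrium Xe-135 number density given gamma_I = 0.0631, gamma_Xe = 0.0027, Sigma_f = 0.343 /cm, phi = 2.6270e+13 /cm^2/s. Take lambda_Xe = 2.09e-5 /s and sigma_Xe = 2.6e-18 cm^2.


Xe_eq = (gamma_I + gamma_Xe) * Sigma_f * phi / (lambda_Xe + sigma_Xe * phi)
Numerator = (0.0631 + 0.0027) * 0.343 * 2.6270e+13 = 5.928981e+11
Denominator = 2.09e-5 + 2.6e-18 * 2.6270e+13 = 8.920200e-05
Xe_eq = 5.928981e+11 / 8.920200e-05 = 6.6467e+15 /cm^3

6.6467e+15


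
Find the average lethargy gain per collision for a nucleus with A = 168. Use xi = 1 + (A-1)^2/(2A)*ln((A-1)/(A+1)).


xi = 1 + (A-1)^2/(2A) * ln((A-1)/(A+1))
xi = 1 + (168-1)^2/(2*168) * ln((168-1)/(168 +1))
xi = 0.011858

0.011858


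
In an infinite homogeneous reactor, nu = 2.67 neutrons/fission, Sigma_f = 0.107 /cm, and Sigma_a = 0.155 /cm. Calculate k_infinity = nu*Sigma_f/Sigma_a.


k_inf = nu * Sigma_f / Sigma_a
k_inf = 2.67 * 0.107 / 0.155
k_inf = 1.8432

1.8432


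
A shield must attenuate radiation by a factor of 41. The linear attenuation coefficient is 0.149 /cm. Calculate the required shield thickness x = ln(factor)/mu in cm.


x = ln(factor) / mu
x = ln(41) / 0.149
x = 24.923 cm

24.923


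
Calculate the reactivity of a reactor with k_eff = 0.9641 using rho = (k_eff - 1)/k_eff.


rho = (k_eff - 1) / k_eff
rho = (0.9641 - 1) / 0.9641
rho = -0.037237

-0.037237


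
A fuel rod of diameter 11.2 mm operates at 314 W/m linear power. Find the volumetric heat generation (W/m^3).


r = D / 2 / 1000 = 11.2 / 2 / 1000 = 0.0056 m
q''' = q' / (pi * r^2)
q''' = 314 / (pi * 0.0056^2)
q''' = 3.1872e+06 W/m^3

3.1872e+06


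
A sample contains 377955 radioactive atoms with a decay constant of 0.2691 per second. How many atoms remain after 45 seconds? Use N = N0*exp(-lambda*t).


N = N0 * exp(-lambda * t)
N = 377955 * exp(-0.2691 * 45)
N = 2.0814

2.0814


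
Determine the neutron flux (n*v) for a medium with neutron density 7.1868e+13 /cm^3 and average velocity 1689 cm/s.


phi = n * v
phi = 7.1868e+13 * 1689
phi = 1.2139e+17 /cm^2/s

1.2139e+17


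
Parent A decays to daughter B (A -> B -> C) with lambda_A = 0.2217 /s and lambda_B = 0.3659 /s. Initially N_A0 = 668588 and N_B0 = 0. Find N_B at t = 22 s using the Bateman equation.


N_B(t) = lambda_A * N_A0 / (lambda_B - lambda_A) * [exp(-lambda_A*t) - exp(-lambda_B*t)]
exp(-0.2217*22) = 0.007616792; exp(-0.3659*22) = 3.191657e-04
N_B = 0.2217 * 668588 / (0.3659 - 0.2217) * (0.007616792 - 3.191657e-04)
N_B = 7501.4

7501.4


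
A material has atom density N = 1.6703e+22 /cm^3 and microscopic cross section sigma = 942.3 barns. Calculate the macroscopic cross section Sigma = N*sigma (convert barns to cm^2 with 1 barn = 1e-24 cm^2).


Sigma = N * sigma_barns * 1e-24
Sigma = 1.6703e+22 * 942.3 * 1e-24
Sigma = 15.739 /cm

15.739


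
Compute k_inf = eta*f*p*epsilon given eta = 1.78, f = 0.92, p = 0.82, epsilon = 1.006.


k_inf = eta * f * p * epsilon
k_inf = 1.78 * 0.92 * 0.82 * 1.006
k_inf = 1.3509

1.3509


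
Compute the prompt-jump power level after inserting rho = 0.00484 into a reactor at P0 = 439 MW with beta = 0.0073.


P1/P0 = beta / (beta - rho)
P1/P0 = 0.0073 / (0.0073 - 0.00484) = 2.967480
P1 = 439 * 2.967480 = 1302.7 MW

1302.7


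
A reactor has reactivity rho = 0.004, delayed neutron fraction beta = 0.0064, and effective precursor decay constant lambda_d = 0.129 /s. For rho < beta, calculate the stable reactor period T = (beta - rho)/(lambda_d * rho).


T = (beta - rho) / (lambda_d * rho)
T = (0.0064 - 0.004) / (0.129 * 0.004)
T = 4.6512 s

4.6512


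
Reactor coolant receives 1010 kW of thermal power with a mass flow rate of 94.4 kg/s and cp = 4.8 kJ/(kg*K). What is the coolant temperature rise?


dT = Q / (m_dot * cp)
dT = 1010 / (94.4 * 4.8)
dT = 2.2290 C

2.2290


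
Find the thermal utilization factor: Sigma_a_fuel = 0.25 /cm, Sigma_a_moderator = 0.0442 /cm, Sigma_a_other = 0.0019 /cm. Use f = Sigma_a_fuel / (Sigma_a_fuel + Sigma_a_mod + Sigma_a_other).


f = Sigma_a_fuel / (Sigma_a_fuel + Sigma_a_mod + Sigma_a_other)
f = 0.25 / (0.25 + 0.0442 + 0.0019)
f = 0.84431

0.84431


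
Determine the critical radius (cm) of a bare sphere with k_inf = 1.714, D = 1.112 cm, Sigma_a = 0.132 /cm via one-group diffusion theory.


L^2 = D / Sigma_a = 1.112 / 0.132 = 8.424242 cm^2
B_m^2 = (k_inf - 1) / L^2 = (1.714 - 1) / 8.424242 = 0.08475540 /cm^2
For a bare sphere: B_g = pi/R, so R_c = pi / sqrt(B_m^2)
R_c = pi / sqrt(0.08475540) = 10.791 cm

10.791


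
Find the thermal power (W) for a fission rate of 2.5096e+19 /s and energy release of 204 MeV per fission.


P = fission_rate * E_MeV * 1.602e-13
P = 2.5096e+19 * 204 * 1.602e-13
P = 8.2016e+08 W

8.2016e+08


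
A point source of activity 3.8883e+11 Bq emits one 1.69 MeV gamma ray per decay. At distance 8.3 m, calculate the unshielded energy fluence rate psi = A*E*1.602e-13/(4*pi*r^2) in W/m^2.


psi = A * E * 1.602e-13 / (4*pi*r^2)
psi = 3.8883e+11 * 1.69 * 1.602e-13 / (4*pi*8.3^2)
psi = 1.2160e-04 W/m^2

1.2160e-04


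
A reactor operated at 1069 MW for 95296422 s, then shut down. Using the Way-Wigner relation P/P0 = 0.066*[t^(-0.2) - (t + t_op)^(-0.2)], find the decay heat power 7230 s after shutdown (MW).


P/P0 = 0.066 * [t^(-0.2) - (t + t_op)^(-0.2)]
P/P0 = 0.066 * [7230^(-0.2) - (7230 + 95296422)^(-0.2)]
P/P0 = 0.066 * [0.1691112 - 0.02536168] = 0.009487468
P = 1069 * 0.009487468 = 10.142 MW

10.142


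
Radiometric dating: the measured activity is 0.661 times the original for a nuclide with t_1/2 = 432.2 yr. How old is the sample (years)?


lambda = ln(2) / t_half = ln(2) / 432.2 = 0.001603765 /yr
t = -ln(A/A0) / lambda
t = -ln(0.661) / 0.001603765
t = 258.14 yr

258.14


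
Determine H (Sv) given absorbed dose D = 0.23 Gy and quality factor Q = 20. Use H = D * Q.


H = D * Q
H = 0.23 * 20
H = 4.6000 Sv

4.6000


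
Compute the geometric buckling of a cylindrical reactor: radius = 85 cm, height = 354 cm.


B^2 = (2.405/R)^2 + (pi/H)^2
B^2 = (2.405/85)^2 + (pi/354)^2
B^2 = 8.7931e-04 /cm^2

8.7931e-04


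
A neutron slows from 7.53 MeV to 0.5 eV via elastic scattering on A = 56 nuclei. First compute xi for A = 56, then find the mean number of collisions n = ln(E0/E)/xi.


xi = 1 + (A-1)^2/(2A)*ln((A-1)/(A+1)) = 0.03529286 (for A = 56)
n = ln(E0/E) / xi
n = ln(7.53e6 / 0.5) / 0.03529286
n = ln(1.506000e+07) / 0.03529286 = 468.30

468.30


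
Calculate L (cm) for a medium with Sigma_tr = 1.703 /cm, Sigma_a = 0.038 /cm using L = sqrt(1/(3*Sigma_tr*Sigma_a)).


D = 1 / (3 * Sigma_tr) = 1 / (3 * 1.703) = 0.1957330 cm
L = sqrt(D / Sigma_a)
L = sqrt(0.1957330 / 0.038)
L = 2.2696 cm

2.2696


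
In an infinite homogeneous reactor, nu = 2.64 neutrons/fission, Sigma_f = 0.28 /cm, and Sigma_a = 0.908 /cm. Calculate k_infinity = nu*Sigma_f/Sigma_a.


k_inf = nu * Sigma_f / Sigma_a
k_inf = 2.64 * 0.28 / 0.908
k_inf = 0.81410

0.81410


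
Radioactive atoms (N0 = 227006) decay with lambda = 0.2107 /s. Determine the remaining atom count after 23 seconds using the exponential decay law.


N = N0 * exp(-lambda * t)
N = 227006 * exp(-0.2107 * 23)
N = 1784.0

1784.0


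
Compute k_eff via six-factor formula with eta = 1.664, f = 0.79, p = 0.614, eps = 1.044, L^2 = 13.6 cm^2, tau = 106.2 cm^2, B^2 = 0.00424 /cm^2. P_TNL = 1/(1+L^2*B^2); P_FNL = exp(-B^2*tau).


k_inf = eta*f*p*eps = 1.664*0.79*0.614*1.044 = 0.8426540
P_TNL = 1/(1 + L^2*B^2) = 1/(1 + 13.6*0.00424) = 0.9454798
P_FNL = exp(-B^2*tau) = exp(-0.00424*106.2) = 0.6374445
k_eff = k_inf * P_TNL * P_FNL = 0.8426540 * 0.9454798 * 0.6374445
k_eff = 0.50786

0.50786


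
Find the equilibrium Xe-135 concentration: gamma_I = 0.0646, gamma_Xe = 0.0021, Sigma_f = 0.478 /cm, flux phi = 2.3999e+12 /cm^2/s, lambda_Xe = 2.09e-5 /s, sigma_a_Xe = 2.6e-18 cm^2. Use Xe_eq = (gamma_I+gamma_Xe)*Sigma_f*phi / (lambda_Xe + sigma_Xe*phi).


Xe_eq = (gamma_I + gamma_Xe) * Sigma_f * phi / (lambda_Xe + sigma_Xe * phi)
Numerator = (0.0646 + 0.0021) * 0.478 * 2.3999e+12 = 7.651505e+10
Denominator = 2.09e-5 + 2.6e-18 * 2.3999e+12 = 2.713974e-05
Xe_eq = 7.651505e+10 / 2.713974e-05 = 2.8193e+15 /cm^3

2.8193e+15


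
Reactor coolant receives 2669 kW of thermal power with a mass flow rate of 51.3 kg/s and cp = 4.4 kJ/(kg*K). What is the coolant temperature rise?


dT = Q / (m_dot * cp)
dT = 2669 / (51.3 * 4.4)
dT = 11.824 C

11.824


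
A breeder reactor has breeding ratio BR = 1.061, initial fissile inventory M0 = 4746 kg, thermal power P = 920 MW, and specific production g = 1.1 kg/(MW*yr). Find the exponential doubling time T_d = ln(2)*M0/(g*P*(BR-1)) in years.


Breeding gain G = BR - 1 = 1.061 - 1 = 0.061
Fissile production rate = g * P * G = 1.1 * 920 * 0.061 = 61.732 kg/yr
T_d = ln(2) * M0 / (g * P * G)
T_d = ln(2) * 4746 / 61.732 = 53.290 yr

53.290


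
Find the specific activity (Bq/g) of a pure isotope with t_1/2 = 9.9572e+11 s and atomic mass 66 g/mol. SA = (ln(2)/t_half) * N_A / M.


lambda = ln(2) / t_half = ln(2) / 9.9572e+11 = 6.961266e-13 /s
SA = lambda * N_A / M
SA = 6.961266e-13 * 6.022e23 / 66
SA = 6.3516e+09 Bq/g

6.3516e+09


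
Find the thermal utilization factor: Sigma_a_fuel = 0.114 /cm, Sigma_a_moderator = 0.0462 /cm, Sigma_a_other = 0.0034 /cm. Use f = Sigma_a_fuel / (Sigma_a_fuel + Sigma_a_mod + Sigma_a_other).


f = Sigma_a_fuel / (Sigma_a_fuel + Sigma_a_mod + Sigma_a_other)
f = 0.114 / (0.114 + 0.0462 + 0.0034)
f = 0.69682

0.69682


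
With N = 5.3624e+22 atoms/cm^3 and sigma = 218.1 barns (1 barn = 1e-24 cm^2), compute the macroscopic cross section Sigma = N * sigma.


Sigma = N * sigma_barns * 1e-24
Sigma = 5.3624e+22 * 218.1 * 1e-24
Sigma = 11.695 /cm

11.695


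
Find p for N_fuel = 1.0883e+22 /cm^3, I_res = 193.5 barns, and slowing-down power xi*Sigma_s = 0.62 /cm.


p = exp(-N * I * 1e-24 / (xi*Sigma_s))
p = exp(-1.0883e+22 * 193.5 * 1e-24 / 0.62)
p = 0.033489

0.033489


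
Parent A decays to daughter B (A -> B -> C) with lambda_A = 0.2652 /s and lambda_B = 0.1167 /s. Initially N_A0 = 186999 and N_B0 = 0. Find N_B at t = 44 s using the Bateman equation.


N_B(t) = lambda_A * N_A0 / (lambda_B - lambda_A) * [exp(-lambda_A*t) - exp(-lambda_B*t)]
exp(-0.2652*44) = 8.556665e-06; exp(-0.1167*44) = 0.005888229
N_B = 0.2652 * 186999 / (0.1167 - 0.2652) * (8.556665e-06 - 0.005888229)
N_B = 1963.5

1963.5


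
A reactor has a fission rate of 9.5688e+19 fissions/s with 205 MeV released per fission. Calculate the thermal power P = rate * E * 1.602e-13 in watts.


P = fission_rate * E_MeV * 1.602e-13
P = 9.5688e+19 * 205 * 1.602e-13
P = 3.1425e+09 W

3.1425e+09


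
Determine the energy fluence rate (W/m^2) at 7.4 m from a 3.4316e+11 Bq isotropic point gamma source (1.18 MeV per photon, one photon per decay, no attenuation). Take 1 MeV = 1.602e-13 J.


psi = A * E * 1.602e-13 / (4*pi*r^2)
psi = 3.4316e+11 * 1.18 * 1.602e-13 / (4*pi*7.4^2)
psi = 9.4269e-05 W/m^2

9.4269e-05


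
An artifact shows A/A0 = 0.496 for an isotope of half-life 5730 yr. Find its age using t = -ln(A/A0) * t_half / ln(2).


lambda = ln(2) / t_half = ln(2) / 5730 = 1.209681e-04 /yr
t = -ln(A/A0) / lambda
t = -ln(0.496) / 1.209681e-04
t = 5796.4 yr

5796.4


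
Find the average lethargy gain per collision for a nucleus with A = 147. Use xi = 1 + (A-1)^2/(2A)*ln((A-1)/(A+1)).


xi = 1 + (A-1)^2/(2A) * ln((A-1)/(A+1))
xi = 1 + (147-1)^2/(2*147) * ln((147-1)/(147 +1))
xi = 0.013544

0.013544


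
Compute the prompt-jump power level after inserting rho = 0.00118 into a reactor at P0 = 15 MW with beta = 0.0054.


P1/P0 = beta / (beta - rho)
P1/P0 = 0.0054 / (0.0054 - 0.00118) = 1.279621
P1 = 15 * 1.279621 = 19.194 MW

19.194


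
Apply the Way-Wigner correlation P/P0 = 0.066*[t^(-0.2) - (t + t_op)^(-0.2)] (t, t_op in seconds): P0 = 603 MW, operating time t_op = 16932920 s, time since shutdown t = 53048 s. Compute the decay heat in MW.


P/P0 = 0.066 * [t^(-0.2) - (t + t_op)^(-0.2)]
P/P0 = 0.066 * [53048^(-0.2) - (53048 + 16932920)^(-0.2)]
P/P0 = 0.066 * [0.1135184 - 0.03580815] = 0.005128877
P = 603 * 0.005128877 = 3.0927 MW

3.0927


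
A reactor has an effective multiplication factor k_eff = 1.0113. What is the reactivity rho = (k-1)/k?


rho = (k_eff - 1) / k_eff
rho = (1.0113 - 1) / 1.0113
rho = 0.011174

0.011174


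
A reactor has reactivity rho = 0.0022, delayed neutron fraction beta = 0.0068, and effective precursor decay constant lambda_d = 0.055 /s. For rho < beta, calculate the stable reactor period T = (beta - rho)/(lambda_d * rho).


T = (beta - rho) / (lambda_d * rho)
T = (0.0068 - 0.0022) / (0.055 * 0.0022)
T = 38.017 s

38.017


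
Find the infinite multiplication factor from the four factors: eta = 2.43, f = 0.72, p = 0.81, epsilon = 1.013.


k_inf = eta * f * p * epsilon
k_inf = 2.43 * 0.72 * 0.81 * 1.013
k_inf = 1.4356

1.4356


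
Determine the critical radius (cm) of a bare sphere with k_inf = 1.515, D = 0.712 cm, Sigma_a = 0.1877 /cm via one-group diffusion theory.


L^2 = D / Sigma_a = 0.712 / 0.1877 = 3.793287 cm^2
B_m^2 = (k_inf - 1) / L^2 = (1.515 - 1) / 3.793287 = 0.1357662 /cm^2
For a bare sphere: B_g = pi/R, so R_c = pi / sqrt(B_m^2)
R_c = pi / sqrt(0.1357662) = 8.5262 cm

8.5262


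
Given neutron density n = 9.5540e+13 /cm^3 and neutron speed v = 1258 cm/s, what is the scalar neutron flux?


phi = n * v
phi = 9.5540e+13 * 1258
phi = 1.2019e+17 /cm^2/s

1.2019e+17


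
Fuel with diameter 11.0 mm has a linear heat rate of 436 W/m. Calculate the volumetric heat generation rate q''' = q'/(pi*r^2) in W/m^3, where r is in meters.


r = D / 2 / 1000 = 11.0 / 2 / 1000 = 0.0055 m
q''' = q' / (pi * r^2)
q''' = 436 / (pi * 0.0055^2)
q''' = 4.5879e+06 W/m^3

4.5879e+06


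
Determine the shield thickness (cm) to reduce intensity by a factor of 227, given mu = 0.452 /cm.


x = ln(factor) / mu
x = ln(227) / 0.452
x = 12.002 cm

12.002


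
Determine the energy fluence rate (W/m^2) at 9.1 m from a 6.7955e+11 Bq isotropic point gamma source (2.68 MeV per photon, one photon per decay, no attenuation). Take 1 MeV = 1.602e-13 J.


psi = A * E * 1.602e-13 / (4*pi*r^2)
psi = 6.7955e+11 * 2.68 * 1.602e-13 / (4*pi*9.1^2)
psi = 2.8037e-04 W/m^2

2.8037e-04


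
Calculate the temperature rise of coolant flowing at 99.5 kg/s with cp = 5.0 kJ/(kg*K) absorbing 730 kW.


dT = Q / (m_dot * cp)
dT = 730 / (99.5 * 5.0)
dT = 1.4673 C

1.4673


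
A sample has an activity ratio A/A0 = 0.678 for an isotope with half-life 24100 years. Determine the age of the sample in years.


lambda = ln(2) / t_half = ln(2) / 24100 = 2.876129e-05 /yr
t = -ln(A/A0) / lambda
t = -ln(0.678) / 2.876129e-05
t = 13511 yr

13511


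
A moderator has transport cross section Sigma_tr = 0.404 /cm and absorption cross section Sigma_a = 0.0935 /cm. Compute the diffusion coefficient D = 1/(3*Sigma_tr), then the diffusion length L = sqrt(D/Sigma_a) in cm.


D = 1 / (3 * Sigma_tr) = 1 / (3 * 0.404) = 0.8250825 cm
L = sqrt(D / Sigma_a)
L = sqrt(0.8250825 / 0.0935)
L = 2.9706 cm

2.9706


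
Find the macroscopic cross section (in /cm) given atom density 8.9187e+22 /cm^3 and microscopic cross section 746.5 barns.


Sigma = N * sigma_barns * 1e-24
Sigma = 8.9187e+22 * 746.5 * 1e-24
Sigma = 66.578 /cm

66.578


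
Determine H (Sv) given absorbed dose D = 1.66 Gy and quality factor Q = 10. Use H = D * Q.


H = D * Q
H = 1.66 * 10
H = 16.600 Sv

16.600


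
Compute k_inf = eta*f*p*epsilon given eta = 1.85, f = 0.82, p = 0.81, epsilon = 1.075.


k_inf = eta * f * p * epsilon
k_inf = 1.85 * 0.82 * 0.81 * 1.075
k_inf = 1.3209

1.3209


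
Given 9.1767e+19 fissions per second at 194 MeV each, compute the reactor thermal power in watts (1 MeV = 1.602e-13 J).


P = fission_rate * E_MeV * 1.602e-13
P = 9.1767e+19 * 194 * 1.602e-13
P = 2.8520e+09 W

2.8520e+09


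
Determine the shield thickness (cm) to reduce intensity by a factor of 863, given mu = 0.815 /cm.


x = ln(factor) / mu
x = ln(863) / 0.815
x = 8.2950 cm

8.2950


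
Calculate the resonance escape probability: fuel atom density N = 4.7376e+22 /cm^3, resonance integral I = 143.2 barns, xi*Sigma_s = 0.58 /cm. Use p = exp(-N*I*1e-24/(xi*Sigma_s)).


p = exp(-N * I * 1e-24 / (xi*Sigma_s))
p = exp(-4.7376e+22 * 143.2 * 1e-24 / 0.58)
p = 8.3190e-06

8.3190e-06


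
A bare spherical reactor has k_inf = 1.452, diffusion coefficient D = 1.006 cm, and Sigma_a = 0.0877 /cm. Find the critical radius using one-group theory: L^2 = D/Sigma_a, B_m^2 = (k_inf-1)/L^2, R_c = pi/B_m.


L^2 = D / Sigma_a = 1.006 / 0.0877 = 11.47092 cm^2
B_m^2 = (k_inf - 1) / L^2 = (1.452 - 1) / 11.47092 = 0.03940399 /cm^2
For a bare sphere: B_g = pi/R, so R_c = pi / sqrt(B_m^2)
R_c = pi / sqrt(0.03940399) = 15.826 cm

15.826


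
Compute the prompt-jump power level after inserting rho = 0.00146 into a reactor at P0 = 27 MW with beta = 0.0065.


P1/P0 = beta / (beta - rho)
P1/P0 = 0.0065 / (0.0065 - 0.00146) = 1.289683
P1 = 27 * 1.289683 = 34.821 MW

34.821


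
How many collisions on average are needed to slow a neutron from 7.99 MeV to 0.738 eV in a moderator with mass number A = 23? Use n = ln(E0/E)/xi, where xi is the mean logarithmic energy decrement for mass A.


xi = 1 + (A-1)^2/(2A)*ln((A-1)/(A+1)) = 0.08448899 (for A = 23)
n = ln(E0/E) / xi
n = ln(7.99e6 / 0.738) / 0.08448899
n = ln(1.082656e+07) / 0.08448899 = 191.71

191.71


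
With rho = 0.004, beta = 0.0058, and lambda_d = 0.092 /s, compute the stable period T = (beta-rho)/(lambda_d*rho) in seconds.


T = (beta - rho) / (lambda_d * rho)
T = (0.0058 - 0.004) / (0.092 * 0.004)
T = 4.8913 s

4.8913


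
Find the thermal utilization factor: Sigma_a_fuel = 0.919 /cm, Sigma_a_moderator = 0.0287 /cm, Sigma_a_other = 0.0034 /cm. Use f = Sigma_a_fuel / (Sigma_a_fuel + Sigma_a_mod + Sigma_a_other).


f = Sigma_a_fuel / (Sigma_a_fuel + Sigma_a_mod + Sigma_a_other)
f = 0.919 / (0.919 + 0.0287 + 0.0034)
f = 0.96625

0.96625


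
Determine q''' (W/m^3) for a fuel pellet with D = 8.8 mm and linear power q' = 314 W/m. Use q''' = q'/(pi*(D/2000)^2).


r = D / 2 / 1000 = 8.8 / 2 / 1000 = 0.0044 m
q''' = q' / (pi * r^2)
q''' = 314 / (pi * 0.0044^2)
q''' = 5.1627e+06 W/m^3

5.1627e+06


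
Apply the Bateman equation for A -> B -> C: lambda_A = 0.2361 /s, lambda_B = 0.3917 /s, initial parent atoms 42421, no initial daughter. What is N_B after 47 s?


N_B(t) = lambda_A * N_A0 / (lambda_B - lambda_A) * [exp(-lambda_A*t) - exp(-lambda_B*t)]
exp(-0.2361*47) = 1.516228e-05; exp(-0.3917*47) = 1.010839e-08
N_B = 0.2361 * 42421 / (0.3917 - 0.2361) * (1.516228e-05 - 1.010839e-08)
N_B = 0.97531

0.97531


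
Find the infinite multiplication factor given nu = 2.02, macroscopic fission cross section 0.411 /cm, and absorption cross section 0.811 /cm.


k_inf = nu * Sigma_f / Sigma_a
k_inf = 2.02 * 0.411 / 0.811
k_inf = 1.0237

1.0237


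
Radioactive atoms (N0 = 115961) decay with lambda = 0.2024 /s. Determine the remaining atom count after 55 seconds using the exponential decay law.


N = N0 * exp(-lambda * t)
N = 115961 * exp(-0.2024 * 55)
N = 1.6972

1.6972


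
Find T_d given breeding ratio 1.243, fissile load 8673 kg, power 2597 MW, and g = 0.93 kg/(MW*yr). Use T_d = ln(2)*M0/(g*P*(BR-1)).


Breeding gain G = BR - 1 = 1.243 - 1 = 0.243
Fissile production rate = g * P * G = 0.93 * 2597 * 0.243 = 586.89603 kg/yr
T_d = ln(2) * M0 / (g * P * G)
T_d = ln(2) * 8673 / 586.89603 = 10.243 yr

10.243


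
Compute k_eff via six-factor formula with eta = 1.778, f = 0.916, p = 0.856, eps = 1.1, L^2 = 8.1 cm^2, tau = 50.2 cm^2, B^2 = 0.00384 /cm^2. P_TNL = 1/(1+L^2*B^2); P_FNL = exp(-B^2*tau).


k_inf = eta*f*p*eps = 1.778*0.916*0.856*1.1 = 1.533535
P_TNL = 1/(1 + L^2*B^2) = 1/(1 + 8.1*0.00384) = 0.9698343
P_FNL = exp(-B^2*tau) = exp(-0.00384*50.2) = 0.8246733
k_eff = k_inf * P_TNL * P_FNL = 1.533535 * 0.9698343 * 0.8246733
k_eff = 1.2265

1.2265


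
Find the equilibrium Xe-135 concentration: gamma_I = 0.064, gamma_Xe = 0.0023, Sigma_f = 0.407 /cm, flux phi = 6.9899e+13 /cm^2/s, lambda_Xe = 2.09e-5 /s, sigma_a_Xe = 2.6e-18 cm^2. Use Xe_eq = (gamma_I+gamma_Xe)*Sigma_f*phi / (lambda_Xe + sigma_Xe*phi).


Xe_eq = (gamma_I + gamma_Xe) * Sigma_f * phi / (lambda_Xe + sigma_Xe * phi)
Numerator = (0.064 + 0.0023) * 0.407 * 6.9899e+13 = 1.886162e+12
Denominator = 2.09e-5 + 2.6e-18 * 6.9899e+13 = 2.026374e-04
Xe_eq = 1.886162e+12 / 2.026374e-04 = 9.3081e+15 /cm^3

9.3081e+15


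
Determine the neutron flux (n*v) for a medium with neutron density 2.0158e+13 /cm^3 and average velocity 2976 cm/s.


phi = n * v
phi = 2.0158e+13 * 2976
phi = 5.9990e+16 /cm^2/s

5.9990e+16


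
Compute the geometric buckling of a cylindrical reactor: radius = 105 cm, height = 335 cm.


B^2 = (2.405/R)^2 + (pi/H)^2
B^2 = (2.405/105)^2 + (pi/335)^2
B^2 = 6.1257e-04 /cm^2

6.1257e-04


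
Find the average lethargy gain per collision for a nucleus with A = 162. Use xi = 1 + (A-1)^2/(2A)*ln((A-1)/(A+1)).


xi = 1 + (A-1)^2/(2A) * ln((A-1)/(A+1))
xi = 1 + (162-1)^2/(2*162) * ln((162-1)/(162 +1))
xi = 0.012295

0.012295


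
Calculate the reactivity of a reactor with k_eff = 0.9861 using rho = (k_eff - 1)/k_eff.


rho = (k_eff - 1) / k_eff
rho = (0.9861 - 1) / 0.9861
rho = -0.014096

-0.014096


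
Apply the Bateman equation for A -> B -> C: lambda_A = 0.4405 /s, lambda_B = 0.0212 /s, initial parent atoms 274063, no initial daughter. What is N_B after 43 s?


N_B(t) = lambda_A * N_A0 / (lambda_B - lambda_A) * [exp(-lambda_A*t) - exp(-lambda_B*t)]
exp(-0.4405*43) = 5.940337e-09; exp(-0.0212*43) = 0.4018807
N_B = 0.4405 * 274063 / (0.0212 - 0.4405) * (5.940337e-09 - 0.4018807)
N_B = 115709

115709
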